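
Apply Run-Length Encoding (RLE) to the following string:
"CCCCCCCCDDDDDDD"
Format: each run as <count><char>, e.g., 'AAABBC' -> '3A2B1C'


Scanning runs left to right:
  i=0: run of 'C' x 8 -> '8C'
  i=8: run of 'D' x 7 -> '7D'

RLE = 8C7D


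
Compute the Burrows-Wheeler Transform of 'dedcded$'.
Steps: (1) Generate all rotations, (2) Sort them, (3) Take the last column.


Rotations (sorted):
  0: $dedcded -> last char: d
  1: cded$ded -> last char: d
  2: d$dedcde -> last char: e
  3: dcded$de -> last char: e
  4: ded$dedc -> last char: c
  5: dedcded$ -> last char: $
  6: ed$dedcd -> last char: d
  7: edcded$d -> last char: d


BWT = ddeec$dd


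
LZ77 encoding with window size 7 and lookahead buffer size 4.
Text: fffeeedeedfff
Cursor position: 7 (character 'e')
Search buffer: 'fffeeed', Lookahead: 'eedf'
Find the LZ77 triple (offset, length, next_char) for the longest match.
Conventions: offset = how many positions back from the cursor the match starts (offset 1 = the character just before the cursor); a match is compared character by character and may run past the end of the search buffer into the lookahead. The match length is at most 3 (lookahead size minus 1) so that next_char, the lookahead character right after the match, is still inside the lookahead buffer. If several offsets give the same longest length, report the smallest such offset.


Try each offset into the search buffer:
  offset=1 (pos 6, char 'd'): match length 0
  offset=2 (pos 5, char 'e'): match length 1
  offset=3 (pos 4, char 'e'): match length 3
  offset=4 (pos 3, char 'e'): match length 2
  offset=5 (pos 2, char 'f'): match length 0
  offset=6 (pos 1, char 'f'): match length 0
  offset=7 (pos 0, char 'f'): match length 0
Longest match has length 3 at offset 3.
next_char = character at position 7 + 3 = 10 -> 'f'

Best match: offset=3, length=3 (matching 'eed' starting at position 4)
LZ77 triple: (3, 3, 'f')


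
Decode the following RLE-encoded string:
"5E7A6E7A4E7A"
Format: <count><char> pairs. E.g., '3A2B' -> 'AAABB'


Expanding each <count><char> pair:
  5E -> 'EEEEE'
  7A -> 'AAAAAAA'
  6E -> 'EEEEEE'
  7A -> 'AAAAAAA'
  4E -> 'EEEE'
  7A -> 'AAAAAAA'

Decoded = EEEEEAAAAAAAEEEEEEAAAAAAAEEEEAAAAAAA


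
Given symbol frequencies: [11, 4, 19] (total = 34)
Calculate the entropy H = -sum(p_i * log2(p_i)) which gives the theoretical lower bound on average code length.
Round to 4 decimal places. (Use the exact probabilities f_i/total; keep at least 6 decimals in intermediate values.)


Per-symbol terms -p_i * log2(p_i) with p_i = f_i/34:
  p = 11/34 = 0.323529: log2(p) = -1.628031, -p*log2(p) = 0.526716
  p = 4/34 = 0.117647: log2(p) = -3.087463, -p*log2(p) = 0.363231
  p = 19/34 = 0.558824: log2(p) = -0.839535, -p*log2(p) = 0.469152
H = 0.526716 + 0.363231 + 0.469152 = 1.359099

H = 1.3591 bits/symbol


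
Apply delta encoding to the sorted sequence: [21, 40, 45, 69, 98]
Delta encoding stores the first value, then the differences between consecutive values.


First value: 21
Deltas:
  40 - 21 = 19
  45 - 40 = 5
  69 - 45 = 24
  98 - 69 = 29


Delta encoded: [21, 19, 5, 24, 29]


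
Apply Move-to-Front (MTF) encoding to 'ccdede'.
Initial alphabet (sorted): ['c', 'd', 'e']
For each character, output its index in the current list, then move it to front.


MTF encoding:
'c': index 0 in ['c', 'd', 'e'] -> ['c', 'd', 'e']
'c': index 0 in ['c', 'd', 'e'] -> ['c', 'd', 'e']
'd': index 1 in ['c', 'd', 'e'] -> ['d', 'c', 'e']
'e': index 2 in ['d', 'c', 'e'] -> ['e', 'd', 'c']
'd': index 1 in ['e', 'd', 'c'] -> ['d', 'e', 'c']
'e': index 1 in ['d', 'e', 'c'] -> ['e', 'd', 'c']


Output: [0, 0, 1, 2, 1, 1]


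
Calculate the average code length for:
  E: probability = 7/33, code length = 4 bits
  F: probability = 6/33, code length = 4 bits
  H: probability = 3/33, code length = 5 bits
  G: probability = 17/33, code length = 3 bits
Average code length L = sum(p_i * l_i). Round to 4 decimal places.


Weighted contributions p_i * l_i:
  E: (7/33) * 4 = 28/33
  F: (6/33) * 4 = 24/33
  H: (3/33) * 5 = 15/33
  G: (17/33) * 3 = 51/33
Sum = (28 + 24 + 15 + 51)/33 = 118/33

L = 118/33 = 3.5758 bits/symbol


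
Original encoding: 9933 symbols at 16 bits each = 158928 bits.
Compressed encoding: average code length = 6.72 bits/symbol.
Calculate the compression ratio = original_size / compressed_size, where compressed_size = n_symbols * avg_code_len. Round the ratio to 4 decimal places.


original_size = n_symbols * orig_bits = 9933 * 16 = 158928 bits
compressed_size = n_symbols * avg_code_len = 9933 * 6.72 = 66749.76 bits
ratio = original_size / compressed_size = 158928 / 66749.76 = 2.381

Compression ratio = 2.381


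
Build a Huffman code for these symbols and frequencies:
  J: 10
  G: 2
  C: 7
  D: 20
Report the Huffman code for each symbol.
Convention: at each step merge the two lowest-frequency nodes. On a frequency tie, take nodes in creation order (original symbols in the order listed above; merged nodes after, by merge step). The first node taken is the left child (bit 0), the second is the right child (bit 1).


Huffman tree construction:
Step 1: Merge G(2) + C(7) = 9
Step 2: Merge (G+C)(9) + J(10) = 19
Step 3: Merge ((G+C)+J)(19) + D(20) = 39
Read each symbol's code off the tree from the root (left child = 0, right child = 1).

Codes:
  J: 01 (length 2)
  G: 000 (length 3)
  C: 001 (length 3)
  D: 1 (length 1)
Average code length: 67/39 = 1.7179 bits/symbol


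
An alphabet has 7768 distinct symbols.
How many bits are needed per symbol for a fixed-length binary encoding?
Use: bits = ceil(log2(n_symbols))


log2(7768) = 12.9233
Bracket: 2^12 = 4096 < 7768 <= 2^13 = 8192
So ceil(log2(7768)) = 13

bits = ceil(log2(7768)) = ceil(12.9233) = 13 bits


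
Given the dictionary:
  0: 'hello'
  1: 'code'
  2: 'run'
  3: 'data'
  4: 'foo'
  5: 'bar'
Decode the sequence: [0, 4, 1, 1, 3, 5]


Look up each index in the dictionary:
  0 -> 'hello'
  4 -> 'foo'
  1 -> 'code'
  1 -> 'code'
  3 -> 'data'
  5 -> 'bar'

Decoded: "hello foo code code data bar"


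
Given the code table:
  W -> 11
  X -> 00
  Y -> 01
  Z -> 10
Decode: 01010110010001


Decoding:
01 -> Y
01 -> Y
01 -> Y
10 -> Z
01 -> Y
00 -> X
01 -> Y


Result: YYYZYXY


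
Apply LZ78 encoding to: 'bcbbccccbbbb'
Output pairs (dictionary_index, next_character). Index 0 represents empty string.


LZ78 encoding steps:
Dictionary: {0: ''}
Step 1: w='' (idx 0), next='b' -> output (0, 'b'), add 'b' as idx 1
Step 2: w='' (idx 0), next='c' -> output (0, 'c'), add 'c' as idx 2
Step 3: w='b' (idx 1), next='b' -> output (1, 'b'), add 'bb' as idx 3
Step 4: w='c' (idx 2), next='c' -> output (2, 'c'), add 'cc' as idx 4
Step 5: w='cc' (idx 4), next='b' -> output (4, 'b'), add 'ccb' as idx 5
Step 6: w='bb' (idx 3), next='b' -> output (3, 'b'), add 'bbb' as idx 6


Encoded: [(0, 'b'), (0, 'c'), (1, 'b'), (2, 'c'), (4, 'b'), (3, 'b')]


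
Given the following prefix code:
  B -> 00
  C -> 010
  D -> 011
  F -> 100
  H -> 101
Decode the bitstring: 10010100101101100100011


Decoding step by step:
Bits 100 -> F
Bits 101 -> H
Bits 00 -> B
Bits 101 -> H
Bits 101 -> H
Bits 100 -> F
Bits 100 -> F
Bits 011 -> D


Decoded message: FHBHHFFD


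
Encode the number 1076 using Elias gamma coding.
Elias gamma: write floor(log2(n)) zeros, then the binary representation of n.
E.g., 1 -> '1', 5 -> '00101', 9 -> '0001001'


num_bits = floor(log2(1076)) + 1 = 11
leading_zeros = num_bits - 1 = 10
binary(1076) = 10000110100

Elias gamma(1076) = '0000000000' + '10000110100' = 000000000010000110100 (21 bits)


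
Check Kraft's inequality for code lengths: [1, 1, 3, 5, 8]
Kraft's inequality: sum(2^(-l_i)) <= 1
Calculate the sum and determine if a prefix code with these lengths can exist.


Sum = 2^(-1) + 2^(-1) + 2^(-3) + 2^(-5) + 2^(-8)
    = 0.5 + 0.5 + 0.125 + 0.03125 + 0.00390625
    = 297/256 = 1.16015625
Since 1.16015625 > 1, Kraft's inequality is NOT satisfied.
A prefix code with these lengths CANNOT exist.

Kraft sum = 1.16015625. Not satisfied.


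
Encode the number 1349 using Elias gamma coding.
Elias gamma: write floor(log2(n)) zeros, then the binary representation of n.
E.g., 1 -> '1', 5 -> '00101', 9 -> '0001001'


num_bits = floor(log2(1349)) + 1 = 11
leading_zeros = num_bits - 1 = 10
binary(1349) = 10101000101

Elias gamma(1349) = '0000000000' + '10101000101' = 000000000010101000101 (21 bits)


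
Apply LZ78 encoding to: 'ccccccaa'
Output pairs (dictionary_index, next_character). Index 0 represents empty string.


LZ78 encoding steps:
Dictionary: {0: ''}
Step 1: w='' (idx 0), next='c' -> output (0, 'c'), add 'c' as idx 1
Step 2: w='c' (idx 1), next='c' -> output (1, 'c'), add 'cc' as idx 2
Step 3: w='cc' (idx 2), next='c' -> output (2, 'c'), add 'ccc' as idx 3
Step 4: w='' (idx 0), next='a' -> output (0, 'a'), add 'a' as idx 4
Step 5: w='a' (idx 4), end of input -> output (4, '')


Encoded: [(0, 'c'), (1, 'c'), (2, 'c'), (0, 'a'), (4, '')]


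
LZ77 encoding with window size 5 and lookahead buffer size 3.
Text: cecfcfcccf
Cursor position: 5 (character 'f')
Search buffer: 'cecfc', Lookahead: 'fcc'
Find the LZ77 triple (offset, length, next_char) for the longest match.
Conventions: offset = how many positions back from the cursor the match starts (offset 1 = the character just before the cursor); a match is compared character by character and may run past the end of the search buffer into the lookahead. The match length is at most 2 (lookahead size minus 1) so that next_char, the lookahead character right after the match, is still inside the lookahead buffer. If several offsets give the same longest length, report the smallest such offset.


Try each offset into the search buffer:
  offset=1 (pos 4, char 'c'): match length 0
  offset=2 (pos 3, char 'f'): match length 2
  offset=3 (pos 2, char 'c'): match length 0
  offset=4 (pos 1, char 'e'): match length 0
  offset=5 (pos 0, char 'c'): match length 0
Longest match has length 2 at offset 2.
next_char = character at position 5 + 2 = 7 -> 'c'

Best match: offset=2, length=2 (matching 'fc' starting at position 3)
LZ77 triple: (2, 2, 'c')


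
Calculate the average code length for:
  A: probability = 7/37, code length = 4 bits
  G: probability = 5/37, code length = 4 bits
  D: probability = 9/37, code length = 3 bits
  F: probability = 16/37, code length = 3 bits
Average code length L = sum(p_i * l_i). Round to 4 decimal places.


Weighted contributions p_i * l_i:
  A: (7/37) * 4 = 28/37
  G: (5/37) * 4 = 20/37
  D: (9/37) * 3 = 27/37
  F: (16/37) * 3 = 48/37
Sum = (28 + 20 + 27 + 48)/37 = 123/37

L = 123/37 = 3.3243 bits/symbol


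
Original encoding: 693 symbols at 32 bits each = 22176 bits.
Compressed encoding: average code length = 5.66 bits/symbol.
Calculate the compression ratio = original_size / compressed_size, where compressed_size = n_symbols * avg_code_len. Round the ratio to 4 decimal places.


original_size = n_symbols * orig_bits = 693 * 32 = 22176 bits
compressed_size = n_symbols * avg_code_len = 693 * 5.66 = 3922.38 bits
ratio = original_size / compressed_size = 22176 / 3922.38 = 5.6537

Compression ratio = 5.6537


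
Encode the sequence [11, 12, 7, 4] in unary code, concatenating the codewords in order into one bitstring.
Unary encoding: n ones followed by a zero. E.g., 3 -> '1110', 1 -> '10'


Encode each number as n ones followed by a terminating 0:
  11 -> 111111111110 (12 bits)
  12 -> 1111111111110 (13 bits)
  7 -> 11111110 (8 bits)
  4 -> 11110 (5 bits)
Total length = 12 + 13 + 8 + 5 = 38 bits.

Unary([11, 12, 7, 4]) = 11111111111011111111111101111111011110 (38 bits)


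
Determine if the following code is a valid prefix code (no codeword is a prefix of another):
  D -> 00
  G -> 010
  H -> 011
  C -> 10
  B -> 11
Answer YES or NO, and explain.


Checking each pair (does one codeword prefix another?):
  D='00' vs G='010': no prefix
  D='00' vs H='011': no prefix
  D='00' vs C='10': no prefix
  D='00' vs B='11': no prefix
  G='010' vs D='00': no prefix
  G='010' vs H='011': no prefix
  G='010' vs C='10': no prefix
  G='010' vs B='11': no prefix
  H='011' vs D='00': no prefix
  H='011' vs G='010': no prefix
  H='011' vs C='10': no prefix
  H='011' vs B='11': no prefix
  C='10' vs D='00': no prefix
  C='10' vs G='010': no prefix
  C='10' vs H='011': no prefix
  C='10' vs B='11': no prefix
  B='11' vs D='00': no prefix
  B='11' vs G='010': no prefix
  B='11' vs H='011': no prefix
  B='11' vs C='10': no prefix
No violation found over all pairs.

YES -- this is a valid prefix code. No codeword is a prefix of any other codeword.


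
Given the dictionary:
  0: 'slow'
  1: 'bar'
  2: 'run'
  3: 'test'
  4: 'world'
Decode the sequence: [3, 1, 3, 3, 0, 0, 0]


Look up each index in the dictionary:
  3 -> 'test'
  1 -> 'bar'
  3 -> 'test'
  3 -> 'test'
  0 -> 'slow'
  0 -> 'slow'
  0 -> 'slow'

Decoded: "test bar test test slow slow slow"


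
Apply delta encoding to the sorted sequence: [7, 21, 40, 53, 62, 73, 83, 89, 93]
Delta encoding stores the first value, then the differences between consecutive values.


First value: 7
Deltas:
  21 - 7 = 14
  40 - 21 = 19
  53 - 40 = 13
  62 - 53 = 9
  73 - 62 = 11
  83 - 73 = 10
  89 - 83 = 6
  93 - 89 = 4


Delta encoded: [7, 14, 19, 13, 9, 11, 10, 6, 4]


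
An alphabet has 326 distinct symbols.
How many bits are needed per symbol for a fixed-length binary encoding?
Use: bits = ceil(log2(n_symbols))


log2(326) = 8.3487
Bracket: 2^8 = 256 < 326 <= 2^9 = 512
So ceil(log2(326)) = 9

bits = ceil(log2(326)) = ceil(8.3487) = 9 bits


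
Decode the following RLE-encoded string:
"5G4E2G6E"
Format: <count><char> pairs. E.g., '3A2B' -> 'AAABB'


Expanding each <count><char> pair:
  5G -> 'GGGGG'
  4E -> 'EEEE'
  2G -> 'GG'
  6E -> 'EEEEEE'

Decoded = GGGGGEEEEGGEEEEEE


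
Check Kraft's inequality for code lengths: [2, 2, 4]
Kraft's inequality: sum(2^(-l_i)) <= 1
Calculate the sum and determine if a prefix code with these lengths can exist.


Sum = 2^(-2) + 2^(-2) + 2^(-4)
    = 0.25 + 0.25 + 0.0625
    = 9/16 = 0.5625
Since 0.5625 <= 1, Kraft's inequality IS satisfied.
A prefix code with these lengths CAN exist.

Kraft sum = 0.5625. Satisfied.


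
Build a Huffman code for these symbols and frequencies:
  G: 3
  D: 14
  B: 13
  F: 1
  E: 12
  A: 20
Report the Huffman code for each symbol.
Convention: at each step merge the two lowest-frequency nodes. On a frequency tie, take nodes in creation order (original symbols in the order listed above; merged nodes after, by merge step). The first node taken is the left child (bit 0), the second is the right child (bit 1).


Huffman tree construction:
Step 1: Merge F(1) + G(3) = 4
Step 2: Merge (F+G)(4) + E(12) = 16
Step 3: Merge B(13) + D(14) = 27
Step 4: Merge ((F+G)+E)(16) + A(20) = 36
Step 5: Merge (B+D)(27) + (((F+G)+E)+A)(36) = 63
Read each symbol's code off the tree from the root (left child = 0, right child = 1).

Codes:
  G: 1001 (length 4)
  D: 01 (length 2)
  B: 00 (length 2)
  F: 1000 (length 4)
  E: 101 (length 3)
  A: 11 (length 2)
Average code length: 146/63 = 2.3175 bits/symbol


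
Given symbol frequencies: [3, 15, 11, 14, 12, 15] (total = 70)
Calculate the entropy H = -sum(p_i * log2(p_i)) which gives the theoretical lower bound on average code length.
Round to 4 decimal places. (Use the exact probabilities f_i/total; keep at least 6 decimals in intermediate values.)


Per-symbol terms -p_i * log2(p_i) with p_i = f_i/70:
  p = 3/70 = 0.042857: log2(p) = -4.544321, -p*log2(p) = 0.194757
  p = 15/70 = 0.214286: log2(p) = -2.222392, -p*log2(p) = 0.476227
  p = 11/70 = 0.157143: log2(p) = -2.669851, -p*log2(p) = 0.419548
  p = 14/70 = 0.200000: log2(p) = -2.321928, -p*log2(p) = 0.464386
  p = 12/70 = 0.171429: log2(p) = -2.544321, -p*log2(p) = 0.436169
  p = 15/70 = 0.214286: log2(p) = -2.222392, -p*log2(p) = 0.476227
H = 0.194757 + 0.476227 + 0.419548 + 0.464386 + 0.436169 + 0.476227 = 2.467314

H = 2.4673 bits/symbol


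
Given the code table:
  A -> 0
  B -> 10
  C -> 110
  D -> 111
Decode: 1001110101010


Decoding:
10 -> B
0 -> A
111 -> D
0 -> A
10 -> B
10 -> B
10 -> B


Result: BADABBB


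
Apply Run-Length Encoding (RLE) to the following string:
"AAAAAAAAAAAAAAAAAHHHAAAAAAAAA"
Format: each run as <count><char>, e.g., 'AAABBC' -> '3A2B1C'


Scanning runs left to right:
  i=0: run of 'A' x 17 -> '17A'
  i=17: run of 'H' x 3 -> '3H'
  i=20: run of 'A' x 9 -> '9A'

RLE = 17A3H9A


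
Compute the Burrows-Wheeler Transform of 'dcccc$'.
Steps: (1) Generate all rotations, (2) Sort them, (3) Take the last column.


Rotations (sorted):
  0: $dcccc -> last char: c
  1: c$dccc -> last char: c
  2: cc$dcc -> last char: c
  3: ccc$dc -> last char: c
  4: cccc$d -> last char: d
  5: dcccc$ -> last char: $


BWT = ccccd$


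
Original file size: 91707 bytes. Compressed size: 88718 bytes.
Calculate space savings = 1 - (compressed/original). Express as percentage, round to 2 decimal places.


ratio = compressed/original = 88718/91707 = 0.967407
savings = 1 - ratio = 1 - 0.967407 = 0.032593
as a percentage: 0.032593 * 100 = 3.26%

Space savings = 1 - 88718/91707 = 3.26%


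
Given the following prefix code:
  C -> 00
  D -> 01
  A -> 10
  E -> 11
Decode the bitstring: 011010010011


Decoding step by step:
Bits 01 -> D
Bits 10 -> A
Bits 10 -> A
Bits 01 -> D
Bits 00 -> C
Bits 11 -> E


Decoded message: DAADCE


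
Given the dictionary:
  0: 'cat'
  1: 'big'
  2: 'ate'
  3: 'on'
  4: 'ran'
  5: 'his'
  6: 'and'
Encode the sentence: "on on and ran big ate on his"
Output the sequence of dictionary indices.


Look up each word in the dictionary:
  'on' -> 3
  'on' -> 3
  'and' -> 6
  'ran' -> 4
  'big' -> 1
  'ate' -> 2
  'on' -> 3
  'his' -> 5

Encoded: [3, 3, 6, 4, 1, 2, 3, 5]


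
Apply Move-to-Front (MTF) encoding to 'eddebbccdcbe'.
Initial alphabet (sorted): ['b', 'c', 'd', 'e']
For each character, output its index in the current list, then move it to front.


MTF encoding:
'e': index 3 in ['b', 'c', 'd', 'e'] -> ['e', 'b', 'c', 'd']
'd': index 3 in ['e', 'b', 'c', 'd'] -> ['d', 'e', 'b', 'c']
'd': index 0 in ['d', 'e', 'b', 'c'] -> ['d', 'e', 'b', 'c']
'e': index 1 in ['d', 'e', 'b', 'c'] -> ['e', 'd', 'b', 'c']
'b': index 2 in ['e', 'd', 'b', 'c'] -> ['b', 'e', 'd', 'c']
'b': index 0 in ['b', 'e', 'd', 'c'] -> ['b', 'e', 'd', 'c']
'c': index 3 in ['b', 'e', 'd', 'c'] -> ['c', 'b', 'e', 'd']
'c': index 0 in ['c', 'b', 'e', 'd'] -> ['c', 'b', 'e', 'd']
'd': index 3 in ['c', 'b', 'e', 'd'] -> ['d', 'c', 'b', 'e']
'c': index 1 in ['d', 'c', 'b', 'e'] -> ['c', 'd', 'b', 'e']
'b': index 2 in ['c', 'd', 'b', 'e'] -> ['b', 'c', 'd', 'e']
'e': index 3 in ['b', 'c', 'd', 'e'] -> ['e', 'b', 'c', 'd']


Output: [3, 3, 0, 1, 2, 0, 3, 0, 3, 1, 2, 3]


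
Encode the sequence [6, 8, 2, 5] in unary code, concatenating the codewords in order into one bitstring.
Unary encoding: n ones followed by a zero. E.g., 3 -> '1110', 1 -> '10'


Encode each number as n ones followed by a terminating 0:
  6 -> 1111110 (7 bits)
  8 -> 111111110 (9 bits)
  2 -> 110 (3 bits)
  5 -> 111110 (6 bits)
Total length = 7 + 9 + 3 + 6 = 25 bits.

Unary([6, 8, 2, 5]) = 1111110111111110110111110 (25 bits)


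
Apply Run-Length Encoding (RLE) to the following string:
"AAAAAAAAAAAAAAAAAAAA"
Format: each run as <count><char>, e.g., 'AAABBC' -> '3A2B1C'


Scanning runs left to right:
  i=0: run of 'A' x 20 -> '20A'

RLE = 20A


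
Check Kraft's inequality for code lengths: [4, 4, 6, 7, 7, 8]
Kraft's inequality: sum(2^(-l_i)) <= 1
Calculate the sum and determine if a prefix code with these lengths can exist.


Sum = 2^(-4) + 2^(-4) + 2^(-6) + 2^(-7) + 2^(-7) + 2^(-8)
    = 0.0625 + 0.0625 + 0.015625 + 0.0078125 + 0.0078125 + 0.00390625
    = 41/256 = 0.16015625
Since 0.16015625 <= 1, Kraft's inequality IS satisfied.
A prefix code with these lengths CAN exist.

Kraft sum = 0.16015625. Satisfied.


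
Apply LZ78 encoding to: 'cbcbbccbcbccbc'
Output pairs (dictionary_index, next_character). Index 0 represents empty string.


LZ78 encoding steps:
Dictionary: {0: ''}
Step 1: w='' (idx 0), next='c' -> output (0, 'c'), add 'c' as idx 1
Step 2: w='' (idx 0), next='b' -> output (0, 'b'), add 'b' as idx 2
Step 3: w='c' (idx 1), next='b' -> output (1, 'b'), add 'cb' as idx 3
Step 4: w='b' (idx 2), next='c' -> output (2, 'c'), add 'bc' as idx 4
Step 5: w='cb' (idx 3), next='c' -> output (3, 'c'), add 'cbc' as idx 5
Step 6: w='bc' (idx 4), next='c' -> output (4, 'c'), add 'bcc' as idx 6
Step 7: w='bc' (idx 4), end of input -> output (4, '')


Encoded: [(0, 'c'), (0, 'b'), (1, 'b'), (2, 'c'), (3, 'c'), (4, 'c'), (4, '')]


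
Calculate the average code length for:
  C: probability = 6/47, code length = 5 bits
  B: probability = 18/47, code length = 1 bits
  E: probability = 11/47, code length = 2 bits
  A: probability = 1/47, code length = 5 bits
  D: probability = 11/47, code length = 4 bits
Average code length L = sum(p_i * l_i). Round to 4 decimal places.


Weighted contributions p_i * l_i:
  C: (6/47) * 5 = 30/47
  B: (18/47) * 1 = 18/47
  E: (11/47) * 2 = 22/47
  A: (1/47) * 5 = 5/47
  D: (11/47) * 4 = 44/47
Sum = (30 + 18 + 22 + 5 + 44)/47 = 119/47

L = 119/47 = 2.5319 bits/symbol


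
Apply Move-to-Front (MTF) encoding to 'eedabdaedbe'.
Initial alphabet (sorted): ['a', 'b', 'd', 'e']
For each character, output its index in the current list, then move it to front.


MTF encoding:
'e': index 3 in ['a', 'b', 'd', 'e'] -> ['e', 'a', 'b', 'd']
'e': index 0 in ['e', 'a', 'b', 'd'] -> ['e', 'a', 'b', 'd']
'd': index 3 in ['e', 'a', 'b', 'd'] -> ['d', 'e', 'a', 'b']
'a': index 2 in ['d', 'e', 'a', 'b'] -> ['a', 'd', 'e', 'b']
'b': index 3 in ['a', 'd', 'e', 'b'] -> ['b', 'a', 'd', 'e']
'd': index 2 in ['b', 'a', 'd', 'e'] -> ['d', 'b', 'a', 'e']
'a': index 2 in ['d', 'b', 'a', 'e'] -> ['a', 'd', 'b', 'e']
'e': index 3 in ['a', 'd', 'b', 'e'] -> ['e', 'a', 'd', 'b']
'd': index 2 in ['e', 'a', 'd', 'b'] -> ['d', 'e', 'a', 'b']
'b': index 3 in ['d', 'e', 'a', 'b'] -> ['b', 'd', 'e', 'a']
'e': index 2 in ['b', 'd', 'e', 'a'] -> ['e', 'b', 'd', 'a']


Output: [3, 0, 3, 2, 3, 2, 2, 3, 2, 3, 2]


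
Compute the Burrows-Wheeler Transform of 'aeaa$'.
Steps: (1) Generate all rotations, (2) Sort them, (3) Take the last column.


Rotations (sorted):
  0: $aeaa -> last char: a
  1: a$aea -> last char: a
  2: aa$ae -> last char: e
  3: aeaa$ -> last char: $
  4: eaa$a -> last char: a


BWT = aae$a


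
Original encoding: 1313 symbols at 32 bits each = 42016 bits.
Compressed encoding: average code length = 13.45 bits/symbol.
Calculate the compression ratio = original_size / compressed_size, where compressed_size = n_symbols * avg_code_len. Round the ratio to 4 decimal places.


original_size = n_symbols * orig_bits = 1313 * 32 = 42016 bits
compressed_size = n_symbols * avg_code_len = 1313 * 13.45 = 17659.85 bits
ratio = original_size / compressed_size = 42016 / 17659.85 = 2.3792

Compression ratio = 2.3792


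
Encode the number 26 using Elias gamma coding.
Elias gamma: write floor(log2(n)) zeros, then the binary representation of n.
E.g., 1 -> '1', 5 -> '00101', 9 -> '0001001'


num_bits = floor(log2(26)) + 1 = 5
leading_zeros = num_bits - 1 = 4
binary(26) = 11010

Elias gamma(26) = '0000' + '11010' = 000011010 (9 bits)


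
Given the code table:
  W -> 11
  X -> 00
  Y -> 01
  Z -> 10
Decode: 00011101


Decoding:
00 -> X
01 -> Y
11 -> W
01 -> Y


Result: XYWY


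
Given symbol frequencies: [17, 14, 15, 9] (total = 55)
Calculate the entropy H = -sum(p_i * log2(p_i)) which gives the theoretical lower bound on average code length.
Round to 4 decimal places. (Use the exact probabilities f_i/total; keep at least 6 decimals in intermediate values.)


Per-symbol terms -p_i * log2(p_i) with p_i = f_i/55:
  p = 17/55 = 0.309091: log2(p) = -1.693897, -p*log2(p) = 0.523568
  p = 14/55 = 0.254545: log2(p) = -1.974005, -p*log2(p) = 0.502474
  p = 15/55 = 0.272727: log2(p) = -1.874469, -p*log2(p) = 0.511219
  p = 9/55 = 0.163636: log2(p) = -2.611435, -p*log2(p) = 0.427326
H = 0.523568 + 0.502474 + 0.511219 + 0.427326 = 1.964587

H = 1.9646 bits/symbol


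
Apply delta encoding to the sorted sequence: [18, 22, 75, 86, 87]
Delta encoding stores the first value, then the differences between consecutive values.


First value: 18
Deltas:
  22 - 18 = 4
  75 - 22 = 53
  86 - 75 = 11
  87 - 86 = 1


Delta encoded: [18, 4, 53, 11, 1]


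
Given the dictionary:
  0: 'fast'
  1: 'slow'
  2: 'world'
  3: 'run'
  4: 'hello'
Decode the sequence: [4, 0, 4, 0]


Look up each index in the dictionary:
  4 -> 'hello'
  0 -> 'fast'
  4 -> 'hello'
  0 -> 'fast'

Decoded: "hello fast hello fast"


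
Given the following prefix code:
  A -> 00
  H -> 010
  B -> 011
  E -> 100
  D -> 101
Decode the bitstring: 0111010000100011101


Decoding step by step:
Bits 011 -> B
Bits 101 -> D
Bits 00 -> A
Bits 00 -> A
Bits 100 -> E
Bits 011 -> B
Bits 101 -> D


Decoded message: BDAAEBD


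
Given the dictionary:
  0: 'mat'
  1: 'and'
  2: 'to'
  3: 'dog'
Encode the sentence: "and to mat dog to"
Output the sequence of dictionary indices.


Look up each word in the dictionary:
  'and' -> 1
  'to' -> 2
  'mat' -> 0
  'dog' -> 3
  'to' -> 2

Encoded: [1, 2, 0, 3, 2]


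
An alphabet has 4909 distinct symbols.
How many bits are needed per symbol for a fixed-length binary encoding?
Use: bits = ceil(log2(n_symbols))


log2(4909) = 12.2612
Bracket: 2^12 = 4096 < 4909 <= 2^13 = 8192
So ceil(log2(4909)) = 13

bits = ceil(log2(4909)) = ceil(12.2612) = 13 bits


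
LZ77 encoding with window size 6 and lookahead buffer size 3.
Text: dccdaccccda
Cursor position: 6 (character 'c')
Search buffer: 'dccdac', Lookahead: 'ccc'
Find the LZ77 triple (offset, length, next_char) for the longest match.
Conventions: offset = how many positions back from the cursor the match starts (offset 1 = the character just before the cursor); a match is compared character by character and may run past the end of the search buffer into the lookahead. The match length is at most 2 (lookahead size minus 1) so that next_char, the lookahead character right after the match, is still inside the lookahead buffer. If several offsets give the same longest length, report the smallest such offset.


Try each offset into the search buffer:
  offset=1 (pos 5, char 'c'): match length 2
  offset=2 (pos 4, char 'a'): match length 0
  offset=3 (pos 3, char 'd'): match length 0
  offset=4 (pos 2, char 'c'): match length 1
  offset=5 (pos 1, char 'c'): match length 2
  offset=6 (pos 0, char 'd'): match length 0
Longest match has length 2, found at offsets 1, 5; take the smallest, offset 1.
next_char = character at position 6 + 2 = 8 -> 'c'

Best match: offset=1, length=2 (matching 'cc' starting at position 5)
LZ77 triple: (1, 2, 'c')


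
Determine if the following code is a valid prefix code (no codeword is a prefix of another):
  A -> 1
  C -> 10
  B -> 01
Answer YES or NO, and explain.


Checking each pair (does one codeword prefix another?):
  A='1' vs C='10': prefix -- VIOLATION

NO -- this is NOT a valid prefix code. A (1) is a prefix of C (10).


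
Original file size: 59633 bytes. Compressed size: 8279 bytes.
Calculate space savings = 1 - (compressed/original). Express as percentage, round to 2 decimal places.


ratio = compressed/original = 8279/59633 = 0.138833
savings = 1 - ratio = 1 - 0.138833 = 0.861167
as a percentage: 0.861167 * 100 = 86.12%

Space savings = 1 - 8279/59633 = 86.12%


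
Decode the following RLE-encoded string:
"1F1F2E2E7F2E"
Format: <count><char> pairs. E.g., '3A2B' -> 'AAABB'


Expanding each <count><char> pair:
  1F -> 'F'
  1F -> 'F'
  2E -> 'EE'
  2E -> 'EE'
  7F -> 'FFFFFFF'
  2E -> 'EE'

Decoded = FFEEEEFFFFFFFEE


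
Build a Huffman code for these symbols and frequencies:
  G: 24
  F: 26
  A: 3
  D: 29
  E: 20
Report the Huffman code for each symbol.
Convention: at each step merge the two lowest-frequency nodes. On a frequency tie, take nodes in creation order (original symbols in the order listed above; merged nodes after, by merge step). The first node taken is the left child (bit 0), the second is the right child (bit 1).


Huffman tree construction:
Step 1: Merge A(3) + E(20) = 23
Step 2: Merge (A+E)(23) + G(24) = 47
Step 3: Merge F(26) + D(29) = 55
Step 4: Merge ((A+E)+G)(47) + (F+D)(55) = 102
Read each symbol's code off the tree from the root (left child = 0, right child = 1).

Codes:
  G: 01 (length 2)
  F: 10 (length 2)
  A: 000 (length 3)
  D: 11 (length 2)
  E: 001 (length 3)
Average code length: 227/102 = 2.2255 bits/symbol


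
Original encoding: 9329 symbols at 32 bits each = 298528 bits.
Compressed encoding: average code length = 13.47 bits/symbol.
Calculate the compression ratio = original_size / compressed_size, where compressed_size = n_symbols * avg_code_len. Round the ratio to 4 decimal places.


original_size = n_symbols * orig_bits = 9329 * 32 = 298528 bits
compressed_size = n_symbols * avg_code_len = 9329 * 13.47 = 125661.63 bits
ratio = original_size / compressed_size = 298528 / 125661.63 = 2.3756

Compression ratio = 2.3756


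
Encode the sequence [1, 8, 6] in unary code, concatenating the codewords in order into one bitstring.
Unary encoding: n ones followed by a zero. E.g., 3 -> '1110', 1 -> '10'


Encode each number as n ones followed by a terminating 0:
  1 -> 10 (2 bits)
  8 -> 111111110 (9 bits)
  6 -> 1111110 (7 bits)
Total length = 2 + 9 + 7 = 18 bits.

Unary([1, 8, 6]) = 101111111101111110 (18 bits)


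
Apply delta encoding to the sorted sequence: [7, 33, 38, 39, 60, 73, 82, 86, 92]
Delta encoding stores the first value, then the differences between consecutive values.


First value: 7
Deltas:
  33 - 7 = 26
  38 - 33 = 5
  39 - 38 = 1
  60 - 39 = 21
  73 - 60 = 13
  82 - 73 = 9
  86 - 82 = 4
  92 - 86 = 6


Delta encoded: [7, 26, 5, 1, 21, 13, 9, 4, 6]


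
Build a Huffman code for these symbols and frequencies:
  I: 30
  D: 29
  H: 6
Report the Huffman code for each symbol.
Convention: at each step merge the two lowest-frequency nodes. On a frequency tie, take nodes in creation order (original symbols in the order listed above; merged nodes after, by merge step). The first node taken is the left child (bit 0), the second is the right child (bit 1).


Huffman tree construction:
Step 1: Merge H(6) + D(29) = 35
Step 2: Merge I(30) + (H+D)(35) = 65
Read each symbol's code off the tree from the root (left child = 0, right child = 1).

Codes:
  I: 0 (length 1)
  D: 11 (length 2)
  H: 10 (length 2)
Average code length: 100/65 = 1.5385 bits/symbol


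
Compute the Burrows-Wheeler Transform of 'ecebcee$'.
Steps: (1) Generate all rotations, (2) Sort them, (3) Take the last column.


Rotations (sorted):
  0: $ecebcee -> last char: e
  1: bcee$ece -> last char: e
  2: cebcee$e -> last char: e
  3: cee$eceb -> last char: b
  4: e$ecebce -> last char: e
  5: ebcee$ec -> last char: c
  6: ecebcee$ -> last char: $
  7: ee$ecebc -> last char: c


BWT = eeebec$c


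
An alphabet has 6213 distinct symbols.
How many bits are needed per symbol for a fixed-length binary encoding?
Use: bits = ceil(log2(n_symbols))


log2(6213) = 12.6011
Bracket: 2^12 = 4096 < 6213 <= 2^13 = 8192
So ceil(log2(6213)) = 13

bits = ceil(log2(6213)) = ceil(12.6011) = 13 bits


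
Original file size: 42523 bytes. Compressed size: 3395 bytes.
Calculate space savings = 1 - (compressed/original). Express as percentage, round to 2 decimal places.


ratio = compressed/original = 3395/42523 = 0.079839
savings = 1 - ratio = 1 - 0.079839 = 0.920161
as a percentage: 0.920161 * 100 = 92.02%

Space savings = 1 - 3395/42523 = 92.02%


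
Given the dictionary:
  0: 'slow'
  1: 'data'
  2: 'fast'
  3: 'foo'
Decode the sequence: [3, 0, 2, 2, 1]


Look up each index in the dictionary:
  3 -> 'foo'
  0 -> 'slow'
  2 -> 'fast'
  2 -> 'fast'
  1 -> 'data'

Decoded: "foo slow fast fast data"


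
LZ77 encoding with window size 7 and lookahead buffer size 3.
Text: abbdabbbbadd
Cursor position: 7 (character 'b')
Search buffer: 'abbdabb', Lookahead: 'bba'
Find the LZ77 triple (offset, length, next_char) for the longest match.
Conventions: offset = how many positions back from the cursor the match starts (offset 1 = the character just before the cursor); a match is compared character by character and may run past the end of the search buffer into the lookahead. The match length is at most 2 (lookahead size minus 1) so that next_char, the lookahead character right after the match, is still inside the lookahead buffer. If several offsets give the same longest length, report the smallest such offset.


Try each offset into the search buffer:
  offset=1 (pos 6, char 'b'): match length 2
  offset=2 (pos 5, char 'b'): match length 2
  offset=3 (pos 4, char 'a'): match length 0
  offset=4 (pos 3, char 'd'): match length 0
  offset=5 (pos 2, char 'b'): match length 1
  offset=6 (pos 1, char 'b'): match length 2
  offset=7 (pos 0, char 'a'): match length 0
Longest match has length 2, found at offsets 1, 2, 6; take the smallest, offset 1.
next_char = character at position 7 + 2 = 9 -> 'a'

Best match: offset=1, length=2 (matching 'bb' starting at position 6)
LZ77 triple: (1, 2, 'a')


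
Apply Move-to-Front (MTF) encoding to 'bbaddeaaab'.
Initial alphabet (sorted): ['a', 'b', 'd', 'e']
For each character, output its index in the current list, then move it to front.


MTF encoding:
'b': index 1 in ['a', 'b', 'd', 'e'] -> ['b', 'a', 'd', 'e']
'b': index 0 in ['b', 'a', 'd', 'e'] -> ['b', 'a', 'd', 'e']
'a': index 1 in ['b', 'a', 'd', 'e'] -> ['a', 'b', 'd', 'e']
'd': index 2 in ['a', 'b', 'd', 'e'] -> ['d', 'a', 'b', 'e']
'd': index 0 in ['d', 'a', 'b', 'e'] -> ['d', 'a', 'b', 'e']
'e': index 3 in ['d', 'a', 'b', 'e'] -> ['e', 'd', 'a', 'b']
'a': index 2 in ['e', 'd', 'a', 'b'] -> ['a', 'e', 'd', 'b']
'a': index 0 in ['a', 'e', 'd', 'b'] -> ['a', 'e', 'd', 'b']
'a': index 0 in ['a', 'e', 'd', 'b'] -> ['a', 'e', 'd', 'b']
'b': index 3 in ['a', 'e', 'd', 'b'] -> ['b', 'a', 'e', 'd']


Output: [1, 0, 1, 2, 0, 3, 2, 0, 0, 3]


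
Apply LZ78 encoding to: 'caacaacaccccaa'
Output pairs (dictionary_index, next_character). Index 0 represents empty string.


LZ78 encoding steps:
Dictionary: {0: ''}
Step 1: w='' (idx 0), next='c' -> output (0, 'c'), add 'c' as idx 1
Step 2: w='' (idx 0), next='a' -> output (0, 'a'), add 'a' as idx 2
Step 3: w='a' (idx 2), next='c' -> output (2, 'c'), add 'ac' as idx 3
Step 4: w='a' (idx 2), next='a' -> output (2, 'a'), add 'aa' as idx 4
Step 5: w='c' (idx 1), next='a' -> output (1, 'a'), add 'ca' as idx 5
Step 6: w='c' (idx 1), next='c' -> output (1, 'c'), add 'cc' as idx 6
Step 7: w='cc' (idx 6), next='a' -> output (6, 'a'), add 'cca' as idx 7
Step 8: w='a' (idx 2), end of input -> output (2, '')


Encoded: [(0, 'c'), (0, 'a'), (2, 'c'), (2, 'a'), (1, 'a'), (1, 'c'), (6, 'a'), (2, '')]


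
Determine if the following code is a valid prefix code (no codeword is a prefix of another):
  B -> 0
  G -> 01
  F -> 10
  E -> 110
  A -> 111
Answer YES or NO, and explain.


Checking each pair (does one codeword prefix another?):
  B='0' vs G='01': prefix -- VIOLATION

NO -- this is NOT a valid prefix code. B (0) is a prefix of G (01).


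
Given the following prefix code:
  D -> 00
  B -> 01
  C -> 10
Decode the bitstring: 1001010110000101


Decoding step by step:
Bits 10 -> C
Bits 01 -> B
Bits 01 -> B
Bits 01 -> B
Bits 10 -> C
Bits 00 -> D
Bits 01 -> B
Bits 01 -> B


Decoded message: CBBBCDBB


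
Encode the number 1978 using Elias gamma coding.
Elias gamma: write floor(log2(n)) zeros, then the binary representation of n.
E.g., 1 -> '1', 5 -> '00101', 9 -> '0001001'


num_bits = floor(log2(1978)) + 1 = 11
leading_zeros = num_bits - 1 = 10
binary(1978) = 11110111010

Elias gamma(1978) = '0000000000' + '11110111010' = 000000000011110111010 (21 bits)


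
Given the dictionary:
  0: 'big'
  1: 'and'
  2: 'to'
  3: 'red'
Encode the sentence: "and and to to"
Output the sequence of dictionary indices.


Look up each word in the dictionary:
  'and' -> 1
  'and' -> 1
  'to' -> 2
  'to' -> 2

Encoded: [1, 1, 2, 2]


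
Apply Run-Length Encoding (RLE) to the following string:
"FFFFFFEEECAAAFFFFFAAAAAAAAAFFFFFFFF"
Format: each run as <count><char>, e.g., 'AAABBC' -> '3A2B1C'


Scanning runs left to right:
  i=0: run of 'F' x 6 -> '6F'
  i=6: run of 'E' x 3 -> '3E'
  i=9: run of 'C' x 1 -> '1C'
  i=10: run of 'A' x 3 -> '3A'
  i=13: run of 'F' x 5 -> '5F'
  i=18: run of 'A' x 9 -> '9A'
  i=27: run of 'F' x 8 -> '8F'

RLE = 6F3E1C3A5F9A8F


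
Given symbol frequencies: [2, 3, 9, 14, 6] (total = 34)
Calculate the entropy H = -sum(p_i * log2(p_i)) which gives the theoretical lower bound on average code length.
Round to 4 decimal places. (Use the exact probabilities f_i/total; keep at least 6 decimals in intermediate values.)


Per-symbol terms -p_i * log2(p_i) with p_i = f_i/34:
  p = 2/34 = 0.058824: log2(p) = -4.087463, -p*log2(p) = 0.240439
  p = 3/34 = 0.088235: log2(p) = -3.502500, -p*log2(p) = 0.309044
  p = 9/34 = 0.264706: log2(p) = -1.917538, -p*log2(p) = 0.507584
  p = 14/34 = 0.411765: log2(p) = -1.280108, -p*log2(p) = 0.527103
  p = 6/34 = 0.176471: log2(p) = -2.502500, -p*log2(p) = 0.441618
H = 0.240439 + 0.309044 + 0.507584 + 0.527103 + 0.441618 = 2.025788

H = 2.0258 bits/symbol


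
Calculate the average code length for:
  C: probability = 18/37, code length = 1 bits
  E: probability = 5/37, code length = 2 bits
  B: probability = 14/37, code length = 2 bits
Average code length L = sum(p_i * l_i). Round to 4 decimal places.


Weighted contributions p_i * l_i:
  C: (18/37) * 1 = 18/37
  E: (5/37) * 2 = 10/37
  B: (14/37) * 2 = 28/37
Sum = (18 + 10 + 28)/37 = 56/37

L = 56/37 = 1.5135 bits/symbol


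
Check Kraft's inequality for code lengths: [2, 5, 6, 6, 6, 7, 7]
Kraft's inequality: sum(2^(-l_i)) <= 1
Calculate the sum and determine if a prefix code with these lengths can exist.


Sum = 2^(-2) + 2^(-5) + 2^(-6) + 2^(-6) + 2^(-6) + 2^(-7) + 2^(-7)
    = 0.25 + 0.03125 + 0.015625 + 0.015625 + 0.015625 + 0.0078125 + 0.0078125
    = 44/128 = 0.34375
Since 0.34375 <= 1, Kraft's inequality IS satisfied.
A prefix code with these lengths CAN exist.

Kraft sum = 0.34375. Satisfied.


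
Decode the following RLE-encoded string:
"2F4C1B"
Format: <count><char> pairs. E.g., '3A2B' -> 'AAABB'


Expanding each <count><char> pair:
  2F -> 'FF'
  4C -> 'CCCC'
  1B -> 'B'

Decoded = FFCCCCB


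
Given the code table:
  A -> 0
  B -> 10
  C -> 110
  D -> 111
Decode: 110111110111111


Decoding:
110 -> C
111 -> D
110 -> C
111 -> D
111 -> D


Result: CDCDD


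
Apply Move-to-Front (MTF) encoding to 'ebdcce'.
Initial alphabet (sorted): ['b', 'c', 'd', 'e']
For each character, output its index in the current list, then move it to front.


MTF encoding:
'e': index 3 in ['b', 'c', 'd', 'e'] -> ['e', 'b', 'c', 'd']
'b': index 1 in ['e', 'b', 'c', 'd'] -> ['b', 'e', 'c', 'd']
'd': index 3 in ['b', 'e', 'c', 'd'] -> ['d', 'b', 'e', 'c']
'c': index 3 in ['d', 'b', 'e', 'c'] -> ['c', 'd', 'b', 'e']
'c': index 0 in ['c', 'd', 'b', 'e'] -> ['c', 'd', 'b', 'e']
'e': index 3 in ['c', 'd', 'b', 'e'] -> ['e', 'c', 'd', 'b']


Output: [3, 1, 3, 3, 0, 3]


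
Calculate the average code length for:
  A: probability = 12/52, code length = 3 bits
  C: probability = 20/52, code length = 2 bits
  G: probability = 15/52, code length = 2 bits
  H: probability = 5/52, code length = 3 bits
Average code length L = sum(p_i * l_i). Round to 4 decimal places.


Weighted contributions p_i * l_i:
  A: (12/52) * 3 = 36/52
  C: (20/52) * 2 = 40/52
  G: (15/52) * 2 = 30/52
  H: (5/52) * 3 = 15/52
Sum = (36 + 40 + 30 + 15)/52 = 121/52

L = 121/52 = 2.3269 bits/symbol


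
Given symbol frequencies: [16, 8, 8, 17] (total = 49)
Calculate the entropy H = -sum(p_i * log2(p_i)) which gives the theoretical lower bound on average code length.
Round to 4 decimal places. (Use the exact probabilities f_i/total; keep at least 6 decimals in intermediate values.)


Per-symbol terms -p_i * log2(p_i) with p_i = f_i/49:
  p = 16/49 = 0.326531: log2(p) = -1.614710, -p*log2(p) = 0.527252
  p = 8/49 = 0.163265: log2(p) = -2.614710, -p*log2(p) = 0.426891
  p = 8/49 = 0.163265: log2(p) = -2.614710, -p*log2(p) = 0.426891
  p = 17/49 = 0.346939: log2(p) = -1.527247, -p*log2(p) = 0.529861
H = 0.527252 + 0.426891 + 0.426891 + 0.529861 = 1.910895

H = 1.9109 bits/symbol
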